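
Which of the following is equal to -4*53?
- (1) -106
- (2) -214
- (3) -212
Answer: 3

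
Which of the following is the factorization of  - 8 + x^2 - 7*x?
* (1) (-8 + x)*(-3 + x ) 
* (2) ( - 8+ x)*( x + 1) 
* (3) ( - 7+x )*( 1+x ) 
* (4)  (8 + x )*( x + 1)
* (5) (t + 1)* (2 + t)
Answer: 2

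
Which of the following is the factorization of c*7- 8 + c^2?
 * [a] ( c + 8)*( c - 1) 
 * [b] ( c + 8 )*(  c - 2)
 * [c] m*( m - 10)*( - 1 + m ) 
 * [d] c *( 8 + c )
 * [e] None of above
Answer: a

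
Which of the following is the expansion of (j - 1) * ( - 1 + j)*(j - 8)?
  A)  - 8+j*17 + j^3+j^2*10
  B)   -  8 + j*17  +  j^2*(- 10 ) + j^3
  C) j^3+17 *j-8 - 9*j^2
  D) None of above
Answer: B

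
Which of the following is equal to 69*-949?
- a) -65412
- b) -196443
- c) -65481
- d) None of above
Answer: c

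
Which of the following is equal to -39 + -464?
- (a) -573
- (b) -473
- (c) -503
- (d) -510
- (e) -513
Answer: c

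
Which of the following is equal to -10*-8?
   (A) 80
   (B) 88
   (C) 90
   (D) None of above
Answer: A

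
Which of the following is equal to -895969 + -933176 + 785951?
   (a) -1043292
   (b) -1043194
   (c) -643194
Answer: b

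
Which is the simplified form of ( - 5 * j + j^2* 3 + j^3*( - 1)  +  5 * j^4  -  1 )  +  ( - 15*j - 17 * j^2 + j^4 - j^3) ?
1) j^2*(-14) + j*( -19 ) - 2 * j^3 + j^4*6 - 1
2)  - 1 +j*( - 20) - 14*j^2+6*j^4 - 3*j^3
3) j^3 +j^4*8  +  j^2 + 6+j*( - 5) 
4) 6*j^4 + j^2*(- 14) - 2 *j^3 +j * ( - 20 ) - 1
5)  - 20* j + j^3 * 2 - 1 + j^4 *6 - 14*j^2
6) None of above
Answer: 4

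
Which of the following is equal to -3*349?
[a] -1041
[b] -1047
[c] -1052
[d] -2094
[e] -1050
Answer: b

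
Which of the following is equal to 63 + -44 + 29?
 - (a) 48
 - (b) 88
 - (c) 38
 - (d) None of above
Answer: a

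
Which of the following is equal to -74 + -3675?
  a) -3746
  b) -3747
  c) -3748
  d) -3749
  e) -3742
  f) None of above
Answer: d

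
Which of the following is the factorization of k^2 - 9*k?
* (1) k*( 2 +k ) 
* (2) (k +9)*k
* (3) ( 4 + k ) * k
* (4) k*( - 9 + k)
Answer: 4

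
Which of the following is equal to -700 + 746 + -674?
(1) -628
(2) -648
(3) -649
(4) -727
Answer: 1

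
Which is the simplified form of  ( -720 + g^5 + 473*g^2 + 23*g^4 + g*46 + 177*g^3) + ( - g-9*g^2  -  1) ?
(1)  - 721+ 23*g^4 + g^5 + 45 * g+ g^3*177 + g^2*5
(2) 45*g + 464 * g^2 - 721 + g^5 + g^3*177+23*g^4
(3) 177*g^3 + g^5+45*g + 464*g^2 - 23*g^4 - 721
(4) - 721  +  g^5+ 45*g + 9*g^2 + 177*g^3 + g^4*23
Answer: 2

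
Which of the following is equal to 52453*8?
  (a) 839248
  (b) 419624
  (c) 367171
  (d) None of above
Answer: b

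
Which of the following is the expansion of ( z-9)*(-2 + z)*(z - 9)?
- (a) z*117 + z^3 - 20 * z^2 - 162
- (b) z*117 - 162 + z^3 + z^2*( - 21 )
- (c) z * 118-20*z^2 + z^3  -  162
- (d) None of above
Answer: a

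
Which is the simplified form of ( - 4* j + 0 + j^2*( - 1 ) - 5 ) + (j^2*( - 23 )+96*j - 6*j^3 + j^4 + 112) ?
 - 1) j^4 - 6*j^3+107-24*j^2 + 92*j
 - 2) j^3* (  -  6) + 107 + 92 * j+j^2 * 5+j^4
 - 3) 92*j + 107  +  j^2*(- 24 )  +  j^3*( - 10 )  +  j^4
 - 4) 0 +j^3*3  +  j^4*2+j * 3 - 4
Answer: 1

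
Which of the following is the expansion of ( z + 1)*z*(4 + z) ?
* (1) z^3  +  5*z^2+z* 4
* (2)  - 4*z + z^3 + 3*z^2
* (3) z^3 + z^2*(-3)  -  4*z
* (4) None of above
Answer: 1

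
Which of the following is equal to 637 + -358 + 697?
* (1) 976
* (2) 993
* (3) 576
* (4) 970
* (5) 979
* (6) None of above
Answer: 1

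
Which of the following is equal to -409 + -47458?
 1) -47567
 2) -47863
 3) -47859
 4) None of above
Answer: 4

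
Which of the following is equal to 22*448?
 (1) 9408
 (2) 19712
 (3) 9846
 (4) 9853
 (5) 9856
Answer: 5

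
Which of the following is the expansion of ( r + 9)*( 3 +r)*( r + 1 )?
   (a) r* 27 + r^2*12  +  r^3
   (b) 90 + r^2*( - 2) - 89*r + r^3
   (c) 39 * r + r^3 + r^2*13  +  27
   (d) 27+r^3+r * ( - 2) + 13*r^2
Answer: c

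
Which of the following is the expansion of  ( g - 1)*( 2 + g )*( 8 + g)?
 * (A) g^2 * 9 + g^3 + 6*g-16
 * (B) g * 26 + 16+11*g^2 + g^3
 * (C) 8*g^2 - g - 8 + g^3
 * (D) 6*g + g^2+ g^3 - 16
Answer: A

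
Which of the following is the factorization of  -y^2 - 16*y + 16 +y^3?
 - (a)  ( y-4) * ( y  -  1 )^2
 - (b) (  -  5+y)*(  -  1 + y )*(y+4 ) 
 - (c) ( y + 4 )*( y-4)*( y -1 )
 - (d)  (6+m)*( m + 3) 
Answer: c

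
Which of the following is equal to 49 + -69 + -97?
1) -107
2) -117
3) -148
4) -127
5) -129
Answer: 2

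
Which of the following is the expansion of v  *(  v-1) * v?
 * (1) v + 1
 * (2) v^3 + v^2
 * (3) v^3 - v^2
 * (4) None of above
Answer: 3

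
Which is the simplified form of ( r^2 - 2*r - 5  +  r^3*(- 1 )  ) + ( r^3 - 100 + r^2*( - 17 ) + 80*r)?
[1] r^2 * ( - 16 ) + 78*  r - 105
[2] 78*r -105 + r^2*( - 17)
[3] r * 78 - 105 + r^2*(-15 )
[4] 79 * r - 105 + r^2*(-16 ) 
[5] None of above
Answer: 1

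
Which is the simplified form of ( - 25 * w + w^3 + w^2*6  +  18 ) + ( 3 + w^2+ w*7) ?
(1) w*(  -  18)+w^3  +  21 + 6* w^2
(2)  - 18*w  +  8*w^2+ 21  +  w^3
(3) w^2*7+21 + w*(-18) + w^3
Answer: 3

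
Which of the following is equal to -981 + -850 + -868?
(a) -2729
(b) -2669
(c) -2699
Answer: c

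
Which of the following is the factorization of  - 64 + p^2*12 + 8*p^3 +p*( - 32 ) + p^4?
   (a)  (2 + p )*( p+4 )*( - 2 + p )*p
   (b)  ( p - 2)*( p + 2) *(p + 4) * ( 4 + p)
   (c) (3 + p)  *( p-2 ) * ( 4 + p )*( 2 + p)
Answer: b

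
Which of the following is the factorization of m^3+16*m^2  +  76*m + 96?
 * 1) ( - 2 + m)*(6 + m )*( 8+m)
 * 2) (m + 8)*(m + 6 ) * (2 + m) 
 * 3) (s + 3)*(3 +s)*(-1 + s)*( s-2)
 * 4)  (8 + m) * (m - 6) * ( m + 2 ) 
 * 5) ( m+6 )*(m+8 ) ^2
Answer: 2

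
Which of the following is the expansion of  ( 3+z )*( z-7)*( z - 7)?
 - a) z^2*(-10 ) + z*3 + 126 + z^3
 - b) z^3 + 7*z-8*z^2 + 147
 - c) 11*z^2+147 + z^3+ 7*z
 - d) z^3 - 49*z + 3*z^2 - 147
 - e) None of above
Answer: e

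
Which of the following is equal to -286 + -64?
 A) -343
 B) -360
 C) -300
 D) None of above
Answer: D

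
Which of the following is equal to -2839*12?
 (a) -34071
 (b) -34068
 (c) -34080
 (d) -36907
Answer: b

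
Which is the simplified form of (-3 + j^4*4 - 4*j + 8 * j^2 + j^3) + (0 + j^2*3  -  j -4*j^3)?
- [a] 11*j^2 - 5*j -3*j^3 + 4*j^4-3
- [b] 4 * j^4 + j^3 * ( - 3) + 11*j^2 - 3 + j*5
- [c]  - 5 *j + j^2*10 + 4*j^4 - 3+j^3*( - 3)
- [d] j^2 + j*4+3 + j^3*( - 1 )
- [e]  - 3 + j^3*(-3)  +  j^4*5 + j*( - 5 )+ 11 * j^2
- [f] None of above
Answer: a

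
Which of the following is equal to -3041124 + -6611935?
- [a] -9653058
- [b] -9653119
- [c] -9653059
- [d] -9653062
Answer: c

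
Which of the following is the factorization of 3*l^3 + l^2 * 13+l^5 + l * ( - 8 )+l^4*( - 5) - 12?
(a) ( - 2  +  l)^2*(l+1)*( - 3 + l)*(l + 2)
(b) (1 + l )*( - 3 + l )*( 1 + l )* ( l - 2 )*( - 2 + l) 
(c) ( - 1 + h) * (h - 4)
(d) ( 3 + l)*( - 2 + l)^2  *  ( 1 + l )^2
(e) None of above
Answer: b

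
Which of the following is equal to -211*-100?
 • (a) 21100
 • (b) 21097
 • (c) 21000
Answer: a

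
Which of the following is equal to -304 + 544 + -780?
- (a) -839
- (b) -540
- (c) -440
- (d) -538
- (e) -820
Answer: b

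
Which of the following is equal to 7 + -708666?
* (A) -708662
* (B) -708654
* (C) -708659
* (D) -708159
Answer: C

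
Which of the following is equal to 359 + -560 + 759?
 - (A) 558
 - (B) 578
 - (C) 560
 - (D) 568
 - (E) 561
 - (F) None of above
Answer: A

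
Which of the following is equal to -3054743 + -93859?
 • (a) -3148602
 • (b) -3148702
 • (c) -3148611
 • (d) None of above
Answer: a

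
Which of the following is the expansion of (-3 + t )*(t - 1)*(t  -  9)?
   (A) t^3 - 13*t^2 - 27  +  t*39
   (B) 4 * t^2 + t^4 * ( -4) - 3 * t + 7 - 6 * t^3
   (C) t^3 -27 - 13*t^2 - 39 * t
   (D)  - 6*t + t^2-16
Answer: A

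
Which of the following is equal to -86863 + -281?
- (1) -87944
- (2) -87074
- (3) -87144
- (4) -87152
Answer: 3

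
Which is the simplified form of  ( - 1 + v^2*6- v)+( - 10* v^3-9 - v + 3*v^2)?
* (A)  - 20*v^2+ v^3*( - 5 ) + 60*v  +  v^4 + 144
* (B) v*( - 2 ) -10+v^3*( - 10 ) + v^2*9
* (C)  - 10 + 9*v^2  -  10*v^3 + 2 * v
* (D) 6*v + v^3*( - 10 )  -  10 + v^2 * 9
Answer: B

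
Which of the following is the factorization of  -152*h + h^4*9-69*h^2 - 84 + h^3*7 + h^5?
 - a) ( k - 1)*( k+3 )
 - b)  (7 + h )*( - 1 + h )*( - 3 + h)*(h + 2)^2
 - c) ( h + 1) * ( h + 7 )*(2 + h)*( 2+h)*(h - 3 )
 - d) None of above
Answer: c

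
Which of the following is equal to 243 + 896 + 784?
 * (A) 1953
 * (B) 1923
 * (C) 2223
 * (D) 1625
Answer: B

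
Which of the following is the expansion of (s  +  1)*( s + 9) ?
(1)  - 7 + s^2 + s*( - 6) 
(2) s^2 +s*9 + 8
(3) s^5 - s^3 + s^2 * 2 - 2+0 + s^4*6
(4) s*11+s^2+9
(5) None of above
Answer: 5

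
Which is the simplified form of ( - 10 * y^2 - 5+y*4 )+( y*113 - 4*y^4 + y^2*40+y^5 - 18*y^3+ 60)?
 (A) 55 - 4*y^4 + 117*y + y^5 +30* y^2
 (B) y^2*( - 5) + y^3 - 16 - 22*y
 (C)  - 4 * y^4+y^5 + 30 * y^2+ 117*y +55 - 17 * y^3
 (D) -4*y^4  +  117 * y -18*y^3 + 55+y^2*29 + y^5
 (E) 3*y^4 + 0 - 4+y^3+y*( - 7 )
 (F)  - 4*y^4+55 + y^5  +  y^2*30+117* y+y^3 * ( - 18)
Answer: F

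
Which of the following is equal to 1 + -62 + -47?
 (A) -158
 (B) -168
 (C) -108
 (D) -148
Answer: C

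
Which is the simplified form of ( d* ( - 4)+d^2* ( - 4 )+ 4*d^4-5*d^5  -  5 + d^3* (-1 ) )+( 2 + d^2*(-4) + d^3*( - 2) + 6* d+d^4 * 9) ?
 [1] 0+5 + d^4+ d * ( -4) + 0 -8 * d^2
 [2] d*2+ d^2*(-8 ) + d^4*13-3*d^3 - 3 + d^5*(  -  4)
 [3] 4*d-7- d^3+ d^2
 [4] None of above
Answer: 4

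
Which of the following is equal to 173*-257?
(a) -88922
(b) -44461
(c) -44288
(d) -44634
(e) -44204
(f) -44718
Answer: b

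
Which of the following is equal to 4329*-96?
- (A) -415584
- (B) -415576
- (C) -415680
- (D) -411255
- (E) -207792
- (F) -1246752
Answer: A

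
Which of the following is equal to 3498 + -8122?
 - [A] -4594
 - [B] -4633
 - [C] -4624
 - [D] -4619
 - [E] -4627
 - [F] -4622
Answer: C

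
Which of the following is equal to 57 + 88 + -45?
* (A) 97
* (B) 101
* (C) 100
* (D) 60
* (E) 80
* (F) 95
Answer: C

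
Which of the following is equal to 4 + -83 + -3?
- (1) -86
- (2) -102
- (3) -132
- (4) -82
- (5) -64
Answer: 4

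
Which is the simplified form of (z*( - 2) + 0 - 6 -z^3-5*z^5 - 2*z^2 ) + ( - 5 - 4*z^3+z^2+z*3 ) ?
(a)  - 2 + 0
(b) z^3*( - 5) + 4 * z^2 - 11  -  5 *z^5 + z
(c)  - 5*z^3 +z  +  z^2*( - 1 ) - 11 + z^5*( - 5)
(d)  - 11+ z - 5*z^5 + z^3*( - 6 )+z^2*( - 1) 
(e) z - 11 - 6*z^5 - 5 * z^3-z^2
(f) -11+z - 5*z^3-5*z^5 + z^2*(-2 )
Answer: c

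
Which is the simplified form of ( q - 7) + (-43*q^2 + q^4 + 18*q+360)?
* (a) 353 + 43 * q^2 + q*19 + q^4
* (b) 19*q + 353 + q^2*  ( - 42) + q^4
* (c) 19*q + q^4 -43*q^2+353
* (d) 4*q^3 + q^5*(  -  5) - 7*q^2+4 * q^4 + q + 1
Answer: c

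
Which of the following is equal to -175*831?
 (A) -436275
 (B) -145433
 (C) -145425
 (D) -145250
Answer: C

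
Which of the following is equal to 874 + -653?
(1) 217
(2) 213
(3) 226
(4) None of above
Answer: 4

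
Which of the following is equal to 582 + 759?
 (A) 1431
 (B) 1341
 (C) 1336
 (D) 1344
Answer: B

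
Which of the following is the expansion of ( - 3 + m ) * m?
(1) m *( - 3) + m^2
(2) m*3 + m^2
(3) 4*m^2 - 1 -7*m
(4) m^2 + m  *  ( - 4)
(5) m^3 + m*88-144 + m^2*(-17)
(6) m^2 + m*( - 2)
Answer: 1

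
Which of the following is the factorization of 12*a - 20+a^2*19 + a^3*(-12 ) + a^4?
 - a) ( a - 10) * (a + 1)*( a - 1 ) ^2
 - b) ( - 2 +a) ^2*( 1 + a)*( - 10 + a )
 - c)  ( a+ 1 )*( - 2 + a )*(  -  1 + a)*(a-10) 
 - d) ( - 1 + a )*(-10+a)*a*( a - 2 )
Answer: c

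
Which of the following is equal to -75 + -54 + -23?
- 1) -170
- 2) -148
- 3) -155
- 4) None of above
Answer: 4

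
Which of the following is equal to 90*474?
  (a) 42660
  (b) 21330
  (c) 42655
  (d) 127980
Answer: a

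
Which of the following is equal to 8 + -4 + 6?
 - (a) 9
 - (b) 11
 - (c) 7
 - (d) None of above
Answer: d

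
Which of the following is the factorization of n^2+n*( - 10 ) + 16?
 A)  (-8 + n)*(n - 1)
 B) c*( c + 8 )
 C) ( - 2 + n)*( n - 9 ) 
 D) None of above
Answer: D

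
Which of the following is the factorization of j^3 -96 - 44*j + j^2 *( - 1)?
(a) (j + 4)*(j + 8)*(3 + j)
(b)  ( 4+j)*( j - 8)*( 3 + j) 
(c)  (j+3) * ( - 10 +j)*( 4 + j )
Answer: b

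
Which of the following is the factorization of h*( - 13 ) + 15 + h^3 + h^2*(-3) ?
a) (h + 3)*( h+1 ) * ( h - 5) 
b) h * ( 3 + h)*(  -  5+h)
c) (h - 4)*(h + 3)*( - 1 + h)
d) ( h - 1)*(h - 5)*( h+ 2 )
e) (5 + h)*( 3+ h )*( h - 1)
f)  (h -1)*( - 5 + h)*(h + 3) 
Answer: f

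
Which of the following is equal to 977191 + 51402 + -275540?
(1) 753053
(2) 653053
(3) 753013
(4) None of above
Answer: 1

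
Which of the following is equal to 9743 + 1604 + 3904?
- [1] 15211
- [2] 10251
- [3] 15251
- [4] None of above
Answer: 3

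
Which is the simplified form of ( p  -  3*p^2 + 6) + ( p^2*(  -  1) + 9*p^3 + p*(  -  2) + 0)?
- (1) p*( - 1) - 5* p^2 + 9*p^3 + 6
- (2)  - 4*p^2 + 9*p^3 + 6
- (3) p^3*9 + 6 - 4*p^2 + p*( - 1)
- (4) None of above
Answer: 3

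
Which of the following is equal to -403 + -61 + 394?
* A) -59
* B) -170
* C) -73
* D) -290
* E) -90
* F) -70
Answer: F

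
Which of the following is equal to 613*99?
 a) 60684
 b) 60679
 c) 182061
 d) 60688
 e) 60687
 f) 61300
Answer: e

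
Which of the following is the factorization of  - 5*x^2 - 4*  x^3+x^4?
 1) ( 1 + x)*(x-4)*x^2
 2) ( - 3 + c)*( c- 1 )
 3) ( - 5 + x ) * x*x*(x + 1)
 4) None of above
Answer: 3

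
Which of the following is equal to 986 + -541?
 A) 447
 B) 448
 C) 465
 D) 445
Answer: D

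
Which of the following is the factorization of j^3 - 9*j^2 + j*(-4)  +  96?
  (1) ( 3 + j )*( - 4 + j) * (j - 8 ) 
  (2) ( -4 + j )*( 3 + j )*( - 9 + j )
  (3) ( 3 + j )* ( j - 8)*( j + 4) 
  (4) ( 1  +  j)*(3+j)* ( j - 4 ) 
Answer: 1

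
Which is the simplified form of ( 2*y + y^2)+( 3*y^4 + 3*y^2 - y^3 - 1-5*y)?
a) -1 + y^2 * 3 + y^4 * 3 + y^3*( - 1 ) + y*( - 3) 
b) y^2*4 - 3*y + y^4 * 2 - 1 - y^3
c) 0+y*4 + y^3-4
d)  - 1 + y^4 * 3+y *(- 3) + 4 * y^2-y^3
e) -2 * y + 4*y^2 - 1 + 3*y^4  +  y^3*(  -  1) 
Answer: d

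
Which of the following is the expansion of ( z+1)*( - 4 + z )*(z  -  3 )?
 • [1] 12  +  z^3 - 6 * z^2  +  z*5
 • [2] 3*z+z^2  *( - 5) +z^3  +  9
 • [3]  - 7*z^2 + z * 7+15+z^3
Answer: 1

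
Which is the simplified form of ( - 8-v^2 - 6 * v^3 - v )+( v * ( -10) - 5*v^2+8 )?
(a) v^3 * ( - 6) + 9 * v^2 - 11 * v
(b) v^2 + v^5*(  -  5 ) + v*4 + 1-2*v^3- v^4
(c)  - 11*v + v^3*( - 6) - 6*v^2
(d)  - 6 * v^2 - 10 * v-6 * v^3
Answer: c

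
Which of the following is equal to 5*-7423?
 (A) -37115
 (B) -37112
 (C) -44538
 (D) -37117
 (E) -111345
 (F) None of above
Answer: A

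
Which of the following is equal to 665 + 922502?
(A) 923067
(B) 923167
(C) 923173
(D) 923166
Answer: B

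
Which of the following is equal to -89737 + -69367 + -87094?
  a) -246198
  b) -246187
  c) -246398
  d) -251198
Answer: a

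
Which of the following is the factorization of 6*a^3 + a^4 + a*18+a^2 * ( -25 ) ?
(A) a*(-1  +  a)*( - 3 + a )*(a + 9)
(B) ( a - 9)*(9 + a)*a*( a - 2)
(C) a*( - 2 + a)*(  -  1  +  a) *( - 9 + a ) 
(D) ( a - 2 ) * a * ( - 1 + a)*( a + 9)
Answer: D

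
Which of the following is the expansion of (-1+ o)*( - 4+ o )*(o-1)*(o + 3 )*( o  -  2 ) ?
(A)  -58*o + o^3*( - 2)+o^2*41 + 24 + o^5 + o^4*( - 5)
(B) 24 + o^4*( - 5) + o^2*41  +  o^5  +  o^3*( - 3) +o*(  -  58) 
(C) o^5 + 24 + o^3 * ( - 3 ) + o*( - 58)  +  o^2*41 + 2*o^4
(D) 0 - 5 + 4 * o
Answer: B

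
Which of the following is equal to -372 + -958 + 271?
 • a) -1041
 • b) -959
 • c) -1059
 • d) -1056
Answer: c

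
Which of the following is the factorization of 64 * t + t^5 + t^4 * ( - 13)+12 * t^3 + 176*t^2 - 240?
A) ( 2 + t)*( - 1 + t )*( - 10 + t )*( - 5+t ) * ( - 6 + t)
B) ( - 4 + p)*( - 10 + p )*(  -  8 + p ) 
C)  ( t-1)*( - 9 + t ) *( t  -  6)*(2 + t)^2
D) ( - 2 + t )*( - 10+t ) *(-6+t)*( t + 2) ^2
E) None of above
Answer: E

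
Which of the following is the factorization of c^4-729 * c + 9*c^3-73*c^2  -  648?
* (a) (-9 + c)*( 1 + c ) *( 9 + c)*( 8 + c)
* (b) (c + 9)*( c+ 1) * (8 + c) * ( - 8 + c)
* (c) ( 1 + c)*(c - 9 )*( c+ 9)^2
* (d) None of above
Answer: a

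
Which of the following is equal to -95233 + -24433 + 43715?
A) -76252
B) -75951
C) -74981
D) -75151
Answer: B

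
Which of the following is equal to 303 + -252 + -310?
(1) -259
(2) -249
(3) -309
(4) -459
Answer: 1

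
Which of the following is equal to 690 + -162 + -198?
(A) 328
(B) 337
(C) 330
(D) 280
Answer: C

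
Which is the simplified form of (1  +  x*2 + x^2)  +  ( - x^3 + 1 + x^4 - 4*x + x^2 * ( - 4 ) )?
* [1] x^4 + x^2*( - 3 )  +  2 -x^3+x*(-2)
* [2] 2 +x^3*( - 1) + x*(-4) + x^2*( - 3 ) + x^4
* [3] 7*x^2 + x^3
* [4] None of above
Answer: 1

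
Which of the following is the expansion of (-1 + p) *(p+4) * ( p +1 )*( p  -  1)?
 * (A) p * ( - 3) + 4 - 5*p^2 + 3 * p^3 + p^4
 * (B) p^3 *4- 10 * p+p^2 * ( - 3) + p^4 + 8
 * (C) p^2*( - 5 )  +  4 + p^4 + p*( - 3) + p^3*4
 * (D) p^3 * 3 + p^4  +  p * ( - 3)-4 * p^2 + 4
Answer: A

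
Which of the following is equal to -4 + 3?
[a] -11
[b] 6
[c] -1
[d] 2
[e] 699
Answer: c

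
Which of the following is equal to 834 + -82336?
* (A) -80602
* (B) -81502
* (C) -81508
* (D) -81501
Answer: B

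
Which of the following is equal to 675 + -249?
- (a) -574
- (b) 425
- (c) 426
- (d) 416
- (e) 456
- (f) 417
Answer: c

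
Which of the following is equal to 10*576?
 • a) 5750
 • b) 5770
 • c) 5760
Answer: c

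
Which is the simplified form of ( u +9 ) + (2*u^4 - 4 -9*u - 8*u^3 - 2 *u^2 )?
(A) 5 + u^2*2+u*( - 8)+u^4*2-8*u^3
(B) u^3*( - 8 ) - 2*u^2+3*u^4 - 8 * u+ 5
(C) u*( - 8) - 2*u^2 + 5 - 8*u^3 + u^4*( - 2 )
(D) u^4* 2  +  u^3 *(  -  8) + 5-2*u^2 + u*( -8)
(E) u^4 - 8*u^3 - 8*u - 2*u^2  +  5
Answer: D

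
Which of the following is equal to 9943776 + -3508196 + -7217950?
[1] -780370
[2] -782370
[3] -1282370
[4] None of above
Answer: 2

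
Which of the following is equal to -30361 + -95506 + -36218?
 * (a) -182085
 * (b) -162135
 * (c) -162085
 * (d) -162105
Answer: c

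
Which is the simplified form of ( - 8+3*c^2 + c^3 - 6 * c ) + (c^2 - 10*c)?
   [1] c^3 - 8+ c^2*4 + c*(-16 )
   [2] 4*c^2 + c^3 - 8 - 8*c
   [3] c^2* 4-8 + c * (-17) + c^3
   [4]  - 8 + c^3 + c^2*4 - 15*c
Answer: 1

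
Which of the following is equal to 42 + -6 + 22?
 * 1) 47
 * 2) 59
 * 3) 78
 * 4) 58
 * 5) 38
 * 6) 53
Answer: 4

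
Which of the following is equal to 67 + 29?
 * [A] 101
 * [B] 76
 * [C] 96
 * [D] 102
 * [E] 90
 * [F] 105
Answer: C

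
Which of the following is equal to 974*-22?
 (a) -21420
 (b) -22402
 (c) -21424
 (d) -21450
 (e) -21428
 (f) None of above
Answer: e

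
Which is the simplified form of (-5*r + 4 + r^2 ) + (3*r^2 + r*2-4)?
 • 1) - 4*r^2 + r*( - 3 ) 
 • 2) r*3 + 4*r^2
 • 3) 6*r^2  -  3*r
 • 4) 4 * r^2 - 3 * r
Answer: 4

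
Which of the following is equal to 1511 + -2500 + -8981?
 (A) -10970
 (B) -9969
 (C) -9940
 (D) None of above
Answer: D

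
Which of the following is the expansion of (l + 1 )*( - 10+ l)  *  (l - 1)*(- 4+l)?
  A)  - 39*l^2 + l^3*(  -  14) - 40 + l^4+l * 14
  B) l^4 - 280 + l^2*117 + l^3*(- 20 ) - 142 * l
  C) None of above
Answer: C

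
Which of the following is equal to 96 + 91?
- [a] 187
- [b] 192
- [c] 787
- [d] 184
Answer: a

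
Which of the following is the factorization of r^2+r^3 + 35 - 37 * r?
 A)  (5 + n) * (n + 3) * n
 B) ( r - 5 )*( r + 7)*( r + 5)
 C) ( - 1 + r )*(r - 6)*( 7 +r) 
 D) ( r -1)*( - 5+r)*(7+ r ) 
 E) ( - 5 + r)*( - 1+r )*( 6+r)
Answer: D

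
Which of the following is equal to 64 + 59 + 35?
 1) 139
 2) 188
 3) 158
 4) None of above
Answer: 3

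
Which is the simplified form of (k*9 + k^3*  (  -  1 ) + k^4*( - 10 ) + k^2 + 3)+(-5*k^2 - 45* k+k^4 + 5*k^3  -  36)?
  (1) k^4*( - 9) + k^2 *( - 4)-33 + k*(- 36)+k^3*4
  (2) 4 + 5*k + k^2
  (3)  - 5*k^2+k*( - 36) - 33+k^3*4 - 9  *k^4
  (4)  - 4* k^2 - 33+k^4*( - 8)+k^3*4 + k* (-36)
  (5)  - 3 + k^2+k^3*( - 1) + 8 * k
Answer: 1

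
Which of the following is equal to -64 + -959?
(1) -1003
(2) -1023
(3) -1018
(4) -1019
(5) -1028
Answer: 2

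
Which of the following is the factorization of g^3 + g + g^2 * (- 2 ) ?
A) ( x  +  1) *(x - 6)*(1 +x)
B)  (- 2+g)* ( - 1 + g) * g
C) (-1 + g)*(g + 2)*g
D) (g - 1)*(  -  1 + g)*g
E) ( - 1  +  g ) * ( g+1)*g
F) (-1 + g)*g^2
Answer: D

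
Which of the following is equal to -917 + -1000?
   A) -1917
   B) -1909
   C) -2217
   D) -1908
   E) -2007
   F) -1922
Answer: A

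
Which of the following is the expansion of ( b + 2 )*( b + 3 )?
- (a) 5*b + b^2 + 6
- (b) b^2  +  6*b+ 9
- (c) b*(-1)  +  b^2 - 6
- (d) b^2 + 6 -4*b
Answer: a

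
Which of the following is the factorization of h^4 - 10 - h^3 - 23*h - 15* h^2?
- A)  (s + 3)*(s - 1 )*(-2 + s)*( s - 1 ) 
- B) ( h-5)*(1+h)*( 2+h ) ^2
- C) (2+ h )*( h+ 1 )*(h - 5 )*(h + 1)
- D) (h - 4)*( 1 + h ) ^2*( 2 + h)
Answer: C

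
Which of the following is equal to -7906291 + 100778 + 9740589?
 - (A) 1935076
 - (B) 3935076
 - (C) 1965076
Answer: A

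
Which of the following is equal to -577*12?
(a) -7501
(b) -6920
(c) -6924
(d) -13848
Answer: c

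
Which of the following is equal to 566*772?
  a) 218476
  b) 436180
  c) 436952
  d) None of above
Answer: c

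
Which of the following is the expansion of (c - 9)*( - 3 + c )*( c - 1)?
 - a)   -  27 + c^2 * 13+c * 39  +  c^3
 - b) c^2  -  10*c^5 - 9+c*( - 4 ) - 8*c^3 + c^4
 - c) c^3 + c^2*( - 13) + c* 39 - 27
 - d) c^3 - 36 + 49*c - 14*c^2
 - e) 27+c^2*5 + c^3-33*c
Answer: c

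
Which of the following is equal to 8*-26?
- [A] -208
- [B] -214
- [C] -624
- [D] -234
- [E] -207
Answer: A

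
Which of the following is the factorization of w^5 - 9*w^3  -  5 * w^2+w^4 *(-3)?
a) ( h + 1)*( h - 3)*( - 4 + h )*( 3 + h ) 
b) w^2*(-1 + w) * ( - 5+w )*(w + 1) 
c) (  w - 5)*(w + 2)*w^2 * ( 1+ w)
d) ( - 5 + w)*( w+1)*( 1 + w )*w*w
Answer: d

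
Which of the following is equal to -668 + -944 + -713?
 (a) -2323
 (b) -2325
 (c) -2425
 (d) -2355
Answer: b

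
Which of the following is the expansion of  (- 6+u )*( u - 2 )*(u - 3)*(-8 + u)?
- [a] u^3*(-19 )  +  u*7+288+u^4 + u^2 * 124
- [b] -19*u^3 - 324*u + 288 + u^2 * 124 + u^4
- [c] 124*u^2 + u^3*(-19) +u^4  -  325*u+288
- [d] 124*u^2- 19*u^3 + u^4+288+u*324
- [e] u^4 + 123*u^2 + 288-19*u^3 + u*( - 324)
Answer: b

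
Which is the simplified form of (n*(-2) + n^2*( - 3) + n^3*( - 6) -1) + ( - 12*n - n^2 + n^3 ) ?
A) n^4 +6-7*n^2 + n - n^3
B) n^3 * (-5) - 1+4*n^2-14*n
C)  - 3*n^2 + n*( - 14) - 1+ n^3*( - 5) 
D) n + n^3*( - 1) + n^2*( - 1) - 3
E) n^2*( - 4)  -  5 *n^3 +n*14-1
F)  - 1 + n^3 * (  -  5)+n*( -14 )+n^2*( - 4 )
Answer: F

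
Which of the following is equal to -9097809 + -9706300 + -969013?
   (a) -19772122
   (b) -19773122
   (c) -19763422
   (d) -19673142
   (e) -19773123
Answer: b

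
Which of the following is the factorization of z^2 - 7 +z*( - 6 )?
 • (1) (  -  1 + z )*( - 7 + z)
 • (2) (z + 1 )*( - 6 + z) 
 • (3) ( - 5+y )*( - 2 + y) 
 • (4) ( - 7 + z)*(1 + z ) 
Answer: 4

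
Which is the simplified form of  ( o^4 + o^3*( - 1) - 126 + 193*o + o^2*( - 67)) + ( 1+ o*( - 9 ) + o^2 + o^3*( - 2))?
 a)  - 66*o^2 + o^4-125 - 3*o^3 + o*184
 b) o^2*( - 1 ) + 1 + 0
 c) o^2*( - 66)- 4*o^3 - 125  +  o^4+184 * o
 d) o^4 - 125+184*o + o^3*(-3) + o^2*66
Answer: a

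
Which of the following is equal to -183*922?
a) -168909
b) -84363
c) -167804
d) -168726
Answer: d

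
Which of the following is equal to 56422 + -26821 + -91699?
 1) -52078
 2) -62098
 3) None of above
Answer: 2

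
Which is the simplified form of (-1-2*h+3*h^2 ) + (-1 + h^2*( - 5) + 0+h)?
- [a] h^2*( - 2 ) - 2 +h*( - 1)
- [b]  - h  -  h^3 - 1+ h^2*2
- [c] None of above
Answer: a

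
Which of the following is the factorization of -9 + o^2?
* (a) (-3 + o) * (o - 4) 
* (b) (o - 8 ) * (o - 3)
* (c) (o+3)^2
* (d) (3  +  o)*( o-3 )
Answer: d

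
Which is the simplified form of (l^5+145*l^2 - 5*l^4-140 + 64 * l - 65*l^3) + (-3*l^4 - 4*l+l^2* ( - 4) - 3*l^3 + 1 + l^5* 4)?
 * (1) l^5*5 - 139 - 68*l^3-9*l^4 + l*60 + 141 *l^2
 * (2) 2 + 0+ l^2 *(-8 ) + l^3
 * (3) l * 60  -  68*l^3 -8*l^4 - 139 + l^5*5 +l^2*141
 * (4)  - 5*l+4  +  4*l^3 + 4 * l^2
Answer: 3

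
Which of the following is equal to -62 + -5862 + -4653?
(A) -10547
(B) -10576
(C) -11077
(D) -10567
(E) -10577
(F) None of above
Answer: E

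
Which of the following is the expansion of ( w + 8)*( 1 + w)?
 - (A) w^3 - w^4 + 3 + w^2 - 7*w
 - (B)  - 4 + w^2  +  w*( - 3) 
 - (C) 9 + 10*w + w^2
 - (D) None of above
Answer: D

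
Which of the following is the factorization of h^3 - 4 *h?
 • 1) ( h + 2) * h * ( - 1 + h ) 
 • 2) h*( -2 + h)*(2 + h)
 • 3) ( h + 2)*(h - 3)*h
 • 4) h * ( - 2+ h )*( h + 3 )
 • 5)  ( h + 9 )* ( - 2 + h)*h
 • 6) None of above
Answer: 2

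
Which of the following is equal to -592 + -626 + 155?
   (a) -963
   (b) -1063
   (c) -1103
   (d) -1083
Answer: b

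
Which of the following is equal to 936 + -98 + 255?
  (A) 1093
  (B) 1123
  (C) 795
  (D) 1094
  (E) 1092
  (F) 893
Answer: A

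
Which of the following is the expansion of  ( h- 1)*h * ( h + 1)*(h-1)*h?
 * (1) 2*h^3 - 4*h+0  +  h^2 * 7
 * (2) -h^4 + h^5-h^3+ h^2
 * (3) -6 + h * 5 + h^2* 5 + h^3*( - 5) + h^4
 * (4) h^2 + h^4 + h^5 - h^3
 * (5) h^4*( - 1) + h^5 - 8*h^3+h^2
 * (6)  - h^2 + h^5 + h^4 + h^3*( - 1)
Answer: 2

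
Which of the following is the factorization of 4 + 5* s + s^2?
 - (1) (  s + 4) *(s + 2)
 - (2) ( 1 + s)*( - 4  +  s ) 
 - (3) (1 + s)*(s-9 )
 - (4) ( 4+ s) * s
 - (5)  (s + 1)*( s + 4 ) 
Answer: 5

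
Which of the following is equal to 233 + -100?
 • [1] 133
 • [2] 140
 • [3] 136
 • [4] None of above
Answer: 1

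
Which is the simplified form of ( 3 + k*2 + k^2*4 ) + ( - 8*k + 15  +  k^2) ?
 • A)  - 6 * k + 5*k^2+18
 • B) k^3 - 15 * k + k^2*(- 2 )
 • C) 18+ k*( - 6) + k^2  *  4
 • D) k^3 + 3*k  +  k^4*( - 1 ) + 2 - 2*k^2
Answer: A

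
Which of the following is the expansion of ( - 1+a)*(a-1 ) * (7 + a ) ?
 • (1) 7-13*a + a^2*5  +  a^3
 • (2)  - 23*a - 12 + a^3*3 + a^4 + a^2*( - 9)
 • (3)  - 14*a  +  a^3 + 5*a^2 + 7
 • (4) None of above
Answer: 1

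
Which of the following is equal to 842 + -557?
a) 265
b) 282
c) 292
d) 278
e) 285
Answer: e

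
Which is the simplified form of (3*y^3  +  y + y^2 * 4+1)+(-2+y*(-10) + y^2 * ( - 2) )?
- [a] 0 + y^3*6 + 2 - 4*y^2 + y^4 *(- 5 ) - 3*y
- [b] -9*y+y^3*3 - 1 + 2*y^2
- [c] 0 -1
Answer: b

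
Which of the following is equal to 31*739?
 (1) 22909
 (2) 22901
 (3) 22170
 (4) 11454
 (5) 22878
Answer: 1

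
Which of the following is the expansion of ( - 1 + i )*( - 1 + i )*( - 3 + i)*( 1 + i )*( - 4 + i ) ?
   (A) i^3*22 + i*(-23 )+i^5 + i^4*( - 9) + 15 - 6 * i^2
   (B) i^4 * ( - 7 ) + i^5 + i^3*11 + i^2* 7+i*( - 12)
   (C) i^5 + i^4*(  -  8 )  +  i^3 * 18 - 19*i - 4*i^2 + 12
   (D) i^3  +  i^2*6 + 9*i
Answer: C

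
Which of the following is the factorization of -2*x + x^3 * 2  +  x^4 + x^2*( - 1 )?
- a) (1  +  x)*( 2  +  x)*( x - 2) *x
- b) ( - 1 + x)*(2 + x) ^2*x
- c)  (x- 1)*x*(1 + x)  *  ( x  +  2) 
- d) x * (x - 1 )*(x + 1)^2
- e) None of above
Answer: c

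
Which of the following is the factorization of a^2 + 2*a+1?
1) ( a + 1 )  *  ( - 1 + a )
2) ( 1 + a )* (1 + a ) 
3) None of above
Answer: 2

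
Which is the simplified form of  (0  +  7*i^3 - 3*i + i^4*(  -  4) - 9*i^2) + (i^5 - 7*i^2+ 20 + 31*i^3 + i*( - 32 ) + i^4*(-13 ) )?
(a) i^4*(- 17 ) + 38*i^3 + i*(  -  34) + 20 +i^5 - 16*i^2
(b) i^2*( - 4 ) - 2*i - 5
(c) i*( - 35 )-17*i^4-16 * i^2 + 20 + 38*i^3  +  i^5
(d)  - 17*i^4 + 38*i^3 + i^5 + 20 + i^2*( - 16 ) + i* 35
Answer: c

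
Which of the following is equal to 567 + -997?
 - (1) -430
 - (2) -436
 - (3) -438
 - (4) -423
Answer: 1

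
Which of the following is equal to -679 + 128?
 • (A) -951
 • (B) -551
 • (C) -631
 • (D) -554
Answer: B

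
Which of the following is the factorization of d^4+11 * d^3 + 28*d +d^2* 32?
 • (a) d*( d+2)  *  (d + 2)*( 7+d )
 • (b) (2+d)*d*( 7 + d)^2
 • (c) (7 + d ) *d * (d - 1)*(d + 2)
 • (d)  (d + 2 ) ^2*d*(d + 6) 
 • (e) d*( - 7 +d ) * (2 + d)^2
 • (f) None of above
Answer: a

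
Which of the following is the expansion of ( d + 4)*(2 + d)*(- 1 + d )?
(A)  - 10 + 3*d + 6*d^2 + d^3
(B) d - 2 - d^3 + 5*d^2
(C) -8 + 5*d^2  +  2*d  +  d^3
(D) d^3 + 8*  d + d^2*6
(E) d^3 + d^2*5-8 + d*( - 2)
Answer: C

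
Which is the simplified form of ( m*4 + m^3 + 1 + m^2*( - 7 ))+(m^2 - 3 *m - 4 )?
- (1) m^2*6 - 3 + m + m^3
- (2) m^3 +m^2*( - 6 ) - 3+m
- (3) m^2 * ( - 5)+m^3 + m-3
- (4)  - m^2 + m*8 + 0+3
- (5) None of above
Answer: 2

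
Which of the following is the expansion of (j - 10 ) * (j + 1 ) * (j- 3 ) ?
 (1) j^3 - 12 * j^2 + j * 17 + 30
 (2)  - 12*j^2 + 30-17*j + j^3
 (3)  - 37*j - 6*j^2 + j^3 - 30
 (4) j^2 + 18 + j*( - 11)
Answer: 1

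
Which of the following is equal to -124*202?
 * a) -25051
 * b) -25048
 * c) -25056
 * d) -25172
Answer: b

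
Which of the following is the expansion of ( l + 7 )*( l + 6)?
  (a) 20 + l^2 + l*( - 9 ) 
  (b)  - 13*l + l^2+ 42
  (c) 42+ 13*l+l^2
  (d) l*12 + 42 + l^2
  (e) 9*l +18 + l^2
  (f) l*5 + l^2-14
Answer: c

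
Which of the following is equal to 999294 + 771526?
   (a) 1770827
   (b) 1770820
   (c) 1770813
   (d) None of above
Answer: b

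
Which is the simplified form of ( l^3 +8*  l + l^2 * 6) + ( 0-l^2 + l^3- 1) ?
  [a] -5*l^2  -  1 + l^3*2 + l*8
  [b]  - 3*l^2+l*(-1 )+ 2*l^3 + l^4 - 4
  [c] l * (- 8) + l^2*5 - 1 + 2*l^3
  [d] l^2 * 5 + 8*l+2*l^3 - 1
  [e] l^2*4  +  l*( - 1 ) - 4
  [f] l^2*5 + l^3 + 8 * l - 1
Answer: d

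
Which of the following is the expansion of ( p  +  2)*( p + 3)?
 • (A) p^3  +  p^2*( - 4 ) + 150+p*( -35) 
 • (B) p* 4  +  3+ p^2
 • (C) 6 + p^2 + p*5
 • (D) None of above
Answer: C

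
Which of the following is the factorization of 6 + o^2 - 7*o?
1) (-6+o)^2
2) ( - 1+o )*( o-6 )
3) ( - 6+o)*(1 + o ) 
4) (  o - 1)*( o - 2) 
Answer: 2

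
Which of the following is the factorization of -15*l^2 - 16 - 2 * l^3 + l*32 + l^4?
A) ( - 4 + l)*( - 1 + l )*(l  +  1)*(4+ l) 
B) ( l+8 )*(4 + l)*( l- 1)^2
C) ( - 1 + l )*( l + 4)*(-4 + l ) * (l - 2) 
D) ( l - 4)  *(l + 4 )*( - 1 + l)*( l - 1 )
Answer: D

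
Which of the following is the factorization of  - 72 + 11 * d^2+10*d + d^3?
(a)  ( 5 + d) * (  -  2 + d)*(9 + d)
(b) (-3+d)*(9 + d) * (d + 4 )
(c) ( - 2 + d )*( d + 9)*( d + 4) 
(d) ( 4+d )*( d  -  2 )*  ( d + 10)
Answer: c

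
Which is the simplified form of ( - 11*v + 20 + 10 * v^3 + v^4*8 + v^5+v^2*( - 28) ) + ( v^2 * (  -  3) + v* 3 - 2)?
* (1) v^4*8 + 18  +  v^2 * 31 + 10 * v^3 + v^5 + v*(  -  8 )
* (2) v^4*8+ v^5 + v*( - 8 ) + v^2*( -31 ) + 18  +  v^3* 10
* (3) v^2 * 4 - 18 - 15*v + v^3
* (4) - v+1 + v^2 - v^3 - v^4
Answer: 2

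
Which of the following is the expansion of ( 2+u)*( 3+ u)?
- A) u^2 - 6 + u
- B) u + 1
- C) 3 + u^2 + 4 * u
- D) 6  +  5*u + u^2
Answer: D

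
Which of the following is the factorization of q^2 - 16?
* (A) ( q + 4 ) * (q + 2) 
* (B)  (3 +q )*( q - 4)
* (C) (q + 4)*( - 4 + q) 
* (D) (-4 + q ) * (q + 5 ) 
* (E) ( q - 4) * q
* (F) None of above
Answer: C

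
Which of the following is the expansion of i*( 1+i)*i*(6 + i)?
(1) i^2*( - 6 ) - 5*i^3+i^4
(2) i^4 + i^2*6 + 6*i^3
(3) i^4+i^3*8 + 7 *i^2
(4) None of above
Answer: 4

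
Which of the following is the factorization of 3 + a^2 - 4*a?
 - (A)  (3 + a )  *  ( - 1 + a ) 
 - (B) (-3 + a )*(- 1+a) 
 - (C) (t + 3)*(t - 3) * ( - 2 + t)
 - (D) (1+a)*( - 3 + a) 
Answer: B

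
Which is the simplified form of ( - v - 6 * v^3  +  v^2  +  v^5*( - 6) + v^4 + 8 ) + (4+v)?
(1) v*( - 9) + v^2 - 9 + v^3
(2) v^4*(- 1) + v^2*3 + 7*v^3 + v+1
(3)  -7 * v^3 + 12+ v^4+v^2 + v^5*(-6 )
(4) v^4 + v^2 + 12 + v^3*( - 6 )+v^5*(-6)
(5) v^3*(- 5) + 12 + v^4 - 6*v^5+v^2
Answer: 4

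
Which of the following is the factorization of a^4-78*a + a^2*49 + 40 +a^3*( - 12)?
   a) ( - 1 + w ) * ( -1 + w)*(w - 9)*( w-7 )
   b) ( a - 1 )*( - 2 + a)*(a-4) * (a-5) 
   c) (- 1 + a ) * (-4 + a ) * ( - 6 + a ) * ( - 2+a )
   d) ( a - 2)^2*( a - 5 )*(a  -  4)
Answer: b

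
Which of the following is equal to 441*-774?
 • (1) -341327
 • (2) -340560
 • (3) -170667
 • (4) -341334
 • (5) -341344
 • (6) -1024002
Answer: 4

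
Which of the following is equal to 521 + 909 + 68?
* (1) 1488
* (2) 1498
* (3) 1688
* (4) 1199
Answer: 2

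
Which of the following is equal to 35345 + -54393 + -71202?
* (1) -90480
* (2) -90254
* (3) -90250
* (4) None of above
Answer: 3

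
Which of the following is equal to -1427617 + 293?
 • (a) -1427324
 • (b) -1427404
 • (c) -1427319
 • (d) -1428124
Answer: a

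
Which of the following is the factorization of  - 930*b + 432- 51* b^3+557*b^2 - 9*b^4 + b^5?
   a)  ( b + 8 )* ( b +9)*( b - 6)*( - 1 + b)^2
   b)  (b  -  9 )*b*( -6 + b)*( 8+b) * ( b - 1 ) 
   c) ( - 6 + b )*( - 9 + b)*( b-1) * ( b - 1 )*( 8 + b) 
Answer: c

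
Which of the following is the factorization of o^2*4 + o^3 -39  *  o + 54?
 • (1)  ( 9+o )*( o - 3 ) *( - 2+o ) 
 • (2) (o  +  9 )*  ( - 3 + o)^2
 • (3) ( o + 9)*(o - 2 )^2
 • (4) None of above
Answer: 1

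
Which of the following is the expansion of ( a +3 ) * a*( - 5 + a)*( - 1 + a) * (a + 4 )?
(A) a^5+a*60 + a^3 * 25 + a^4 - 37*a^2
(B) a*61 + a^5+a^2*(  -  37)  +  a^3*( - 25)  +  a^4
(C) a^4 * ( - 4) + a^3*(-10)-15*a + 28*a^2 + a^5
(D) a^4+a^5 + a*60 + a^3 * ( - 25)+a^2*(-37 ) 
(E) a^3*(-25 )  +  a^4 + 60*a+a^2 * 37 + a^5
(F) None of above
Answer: D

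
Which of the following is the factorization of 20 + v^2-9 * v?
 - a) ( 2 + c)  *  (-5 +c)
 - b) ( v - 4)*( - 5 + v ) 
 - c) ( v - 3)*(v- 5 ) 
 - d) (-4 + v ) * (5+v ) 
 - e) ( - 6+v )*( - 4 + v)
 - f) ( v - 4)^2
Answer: b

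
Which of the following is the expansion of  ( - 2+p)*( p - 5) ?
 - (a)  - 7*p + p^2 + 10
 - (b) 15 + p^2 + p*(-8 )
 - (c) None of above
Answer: a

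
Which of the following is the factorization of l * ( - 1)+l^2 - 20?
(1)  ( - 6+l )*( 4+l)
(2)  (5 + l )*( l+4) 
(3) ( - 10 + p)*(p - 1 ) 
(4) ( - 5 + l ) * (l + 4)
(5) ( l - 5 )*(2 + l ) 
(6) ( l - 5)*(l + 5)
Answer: 4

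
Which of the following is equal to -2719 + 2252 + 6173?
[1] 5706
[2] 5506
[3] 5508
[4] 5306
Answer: 1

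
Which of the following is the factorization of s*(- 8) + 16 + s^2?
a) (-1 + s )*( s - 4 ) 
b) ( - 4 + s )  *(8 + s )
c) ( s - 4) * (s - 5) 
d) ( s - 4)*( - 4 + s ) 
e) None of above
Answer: d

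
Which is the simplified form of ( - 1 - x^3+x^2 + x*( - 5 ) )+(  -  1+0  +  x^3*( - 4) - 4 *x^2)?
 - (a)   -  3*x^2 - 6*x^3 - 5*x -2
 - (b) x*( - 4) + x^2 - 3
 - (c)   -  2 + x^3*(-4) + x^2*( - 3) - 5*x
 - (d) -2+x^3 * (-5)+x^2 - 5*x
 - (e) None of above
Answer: e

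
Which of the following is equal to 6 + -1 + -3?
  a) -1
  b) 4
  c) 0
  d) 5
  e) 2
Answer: e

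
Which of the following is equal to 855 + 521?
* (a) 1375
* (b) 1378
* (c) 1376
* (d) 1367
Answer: c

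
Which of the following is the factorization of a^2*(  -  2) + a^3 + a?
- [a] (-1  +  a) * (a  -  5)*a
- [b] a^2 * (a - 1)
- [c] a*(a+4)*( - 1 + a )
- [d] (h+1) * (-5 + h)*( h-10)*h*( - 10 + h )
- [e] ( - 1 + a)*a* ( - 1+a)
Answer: e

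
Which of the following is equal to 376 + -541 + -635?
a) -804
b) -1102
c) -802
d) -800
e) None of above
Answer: d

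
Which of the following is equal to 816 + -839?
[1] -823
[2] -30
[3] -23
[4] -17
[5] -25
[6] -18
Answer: 3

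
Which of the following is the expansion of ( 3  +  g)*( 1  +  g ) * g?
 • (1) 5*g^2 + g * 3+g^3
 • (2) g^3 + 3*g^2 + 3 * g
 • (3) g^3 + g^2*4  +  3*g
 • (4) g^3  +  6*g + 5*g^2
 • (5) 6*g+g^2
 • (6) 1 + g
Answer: 3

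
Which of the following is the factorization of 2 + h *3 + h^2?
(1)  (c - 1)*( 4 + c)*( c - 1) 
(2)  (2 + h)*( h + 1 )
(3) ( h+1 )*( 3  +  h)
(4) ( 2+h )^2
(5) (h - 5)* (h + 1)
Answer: 2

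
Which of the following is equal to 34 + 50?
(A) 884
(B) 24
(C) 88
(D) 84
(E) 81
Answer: D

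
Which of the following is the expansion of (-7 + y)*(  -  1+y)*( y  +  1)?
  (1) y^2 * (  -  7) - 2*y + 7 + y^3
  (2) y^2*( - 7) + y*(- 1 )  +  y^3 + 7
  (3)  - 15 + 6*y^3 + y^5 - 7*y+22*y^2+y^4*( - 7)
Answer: 2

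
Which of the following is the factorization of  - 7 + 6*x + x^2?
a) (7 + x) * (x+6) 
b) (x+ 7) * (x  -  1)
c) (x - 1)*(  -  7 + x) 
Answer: b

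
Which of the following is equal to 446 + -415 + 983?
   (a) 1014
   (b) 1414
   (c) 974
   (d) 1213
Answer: a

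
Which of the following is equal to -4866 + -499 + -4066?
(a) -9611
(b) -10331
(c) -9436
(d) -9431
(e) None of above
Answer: d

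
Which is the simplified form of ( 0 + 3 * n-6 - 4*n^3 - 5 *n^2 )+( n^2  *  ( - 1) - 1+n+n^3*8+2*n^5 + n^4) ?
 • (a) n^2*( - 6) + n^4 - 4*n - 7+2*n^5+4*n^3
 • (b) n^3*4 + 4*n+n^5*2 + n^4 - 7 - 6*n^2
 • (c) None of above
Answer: b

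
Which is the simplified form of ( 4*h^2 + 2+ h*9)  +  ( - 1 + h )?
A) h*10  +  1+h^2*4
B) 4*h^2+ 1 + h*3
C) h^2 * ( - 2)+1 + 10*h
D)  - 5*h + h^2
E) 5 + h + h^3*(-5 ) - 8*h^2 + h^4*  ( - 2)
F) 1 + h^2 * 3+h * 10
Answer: A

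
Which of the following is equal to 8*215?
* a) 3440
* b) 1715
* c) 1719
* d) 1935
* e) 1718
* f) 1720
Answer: f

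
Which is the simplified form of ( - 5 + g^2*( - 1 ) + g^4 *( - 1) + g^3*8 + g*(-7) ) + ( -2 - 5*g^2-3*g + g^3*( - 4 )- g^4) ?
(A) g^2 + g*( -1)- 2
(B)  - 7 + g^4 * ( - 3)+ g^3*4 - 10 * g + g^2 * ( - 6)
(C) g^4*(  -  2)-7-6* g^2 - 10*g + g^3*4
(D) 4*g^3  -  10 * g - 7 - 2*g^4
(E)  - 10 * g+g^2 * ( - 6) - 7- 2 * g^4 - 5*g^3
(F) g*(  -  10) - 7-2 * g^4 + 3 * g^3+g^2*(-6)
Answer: C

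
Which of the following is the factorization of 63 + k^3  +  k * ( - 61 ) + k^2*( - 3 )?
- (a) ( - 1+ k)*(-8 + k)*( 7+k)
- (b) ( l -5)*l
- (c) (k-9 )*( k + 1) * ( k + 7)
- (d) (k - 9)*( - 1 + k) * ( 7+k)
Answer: d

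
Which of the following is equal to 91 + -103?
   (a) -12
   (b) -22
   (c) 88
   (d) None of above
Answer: a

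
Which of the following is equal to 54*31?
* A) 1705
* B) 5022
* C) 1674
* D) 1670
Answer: C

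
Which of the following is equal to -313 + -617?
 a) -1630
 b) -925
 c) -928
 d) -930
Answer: d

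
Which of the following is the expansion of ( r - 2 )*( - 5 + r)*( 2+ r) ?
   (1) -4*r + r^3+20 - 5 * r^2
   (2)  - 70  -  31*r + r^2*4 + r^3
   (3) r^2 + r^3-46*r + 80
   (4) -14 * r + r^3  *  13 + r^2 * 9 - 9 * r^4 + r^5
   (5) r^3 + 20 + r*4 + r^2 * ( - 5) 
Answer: 1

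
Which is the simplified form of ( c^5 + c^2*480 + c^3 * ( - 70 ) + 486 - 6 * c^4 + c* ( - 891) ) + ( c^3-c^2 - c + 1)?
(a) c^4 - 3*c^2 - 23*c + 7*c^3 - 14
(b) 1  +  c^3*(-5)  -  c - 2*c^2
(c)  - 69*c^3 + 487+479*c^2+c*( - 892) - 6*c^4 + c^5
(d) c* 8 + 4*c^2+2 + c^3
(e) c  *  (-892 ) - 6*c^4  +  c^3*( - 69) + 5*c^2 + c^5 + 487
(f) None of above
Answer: c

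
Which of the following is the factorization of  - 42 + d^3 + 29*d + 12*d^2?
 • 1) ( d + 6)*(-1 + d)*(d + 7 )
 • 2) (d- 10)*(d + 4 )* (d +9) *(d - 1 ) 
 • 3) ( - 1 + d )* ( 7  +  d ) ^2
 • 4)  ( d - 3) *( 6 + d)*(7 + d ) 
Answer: 1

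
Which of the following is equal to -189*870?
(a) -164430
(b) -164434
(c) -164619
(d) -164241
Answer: a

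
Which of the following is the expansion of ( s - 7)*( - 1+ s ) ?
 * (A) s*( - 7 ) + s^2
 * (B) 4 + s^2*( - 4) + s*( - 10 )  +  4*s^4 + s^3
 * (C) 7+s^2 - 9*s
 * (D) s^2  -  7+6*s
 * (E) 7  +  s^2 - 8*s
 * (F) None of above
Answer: E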